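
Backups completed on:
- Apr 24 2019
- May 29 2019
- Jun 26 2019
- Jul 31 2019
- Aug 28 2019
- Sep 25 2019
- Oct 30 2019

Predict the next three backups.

All Wednesdays; the gaps (35, 28, 35, 28, 28, 35) vary with month length.
This is the last Wednesday of each month.
Last Wednesday of November 2019: Nov 27 2019.
Last Wednesday of December 2019: Dec 25 2019.
Last Wednesday of January 2020: Jan 29 2020.

Nov 27 2019, Dec 25 2019, Jan 29 2020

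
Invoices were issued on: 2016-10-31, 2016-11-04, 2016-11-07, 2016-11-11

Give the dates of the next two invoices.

The gap pattern 4, 3, 4 repeats every 2 events.
These are the Mondays and Fridays of each week.
Next Monday: 2016-11-14.
Next Friday: 2016-11-18.

2016-11-14, 2016-11-18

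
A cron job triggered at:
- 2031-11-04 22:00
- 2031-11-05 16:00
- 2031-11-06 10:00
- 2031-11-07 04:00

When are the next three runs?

Gaps: 18, 18, 18 hours — each event is 18 hours after the previous one.
2031-11-07 04:00 + 18 h = 2031-11-07 22:00.
2031-11-07 22:00 + 18 h = 2031-11-08 16:00.
2031-11-08 16:00 + 18 h = 2031-11-09 10:00.

2031-11-07 22:00, 2031-11-08 16:00, 2031-11-09 10:00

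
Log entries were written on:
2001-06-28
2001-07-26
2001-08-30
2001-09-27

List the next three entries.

2001-10-25, 2001-11-29, 2001-12-27

All Thursdays; the gaps (28, 35, 28) vary with month length.
This is the last Thursday of each month.
October 2001 ends with Thursday 2001-10-25.
Last Thursday of November 2001: 2001-11-29.
Last Thursday of December 2001: 2001-12-27.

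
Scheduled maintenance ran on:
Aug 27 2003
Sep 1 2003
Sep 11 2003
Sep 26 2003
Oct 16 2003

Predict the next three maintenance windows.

Nov 10 2003, Dec 10 2003, Jan 14 2004

Intervals are 5, 10, 15, 20 days — an arithmetic progression with common difference 5.
Next gap: 25 days. Oct 16 2003 + 25 days = Nov 10 2003.
Next gap: 30 days. Nov 10 2003 + 30 days = Dec 10 2003.
Next gap: 35 days. Dec 10 2003 + 35 days = Jan 14 2004.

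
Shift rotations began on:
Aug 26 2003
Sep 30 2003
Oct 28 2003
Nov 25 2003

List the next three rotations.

Dec 30 2003, Jan 27 2004, Feb 24 2004

These are Tuesdays with 35, 28, 28-day gaps.
Each is the final Tuesday of its month — Sep 30 2003 is past the 28th, so '4th Tuesday' doesn't fit.
December 2003 ends with Tuesday Dec 30 2003.
January 2004 ends with Tuesday Jan 27 2004.
February 2004 ends with Tuesday Feb 24 2004.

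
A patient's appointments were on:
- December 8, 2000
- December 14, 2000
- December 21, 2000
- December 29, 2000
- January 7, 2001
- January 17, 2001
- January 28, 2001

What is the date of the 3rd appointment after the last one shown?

March 8, 2001

Intervals are 6, 7, 8, 9, 10, 11 days — an arithmetic progression with common difference 1.
Next gap: 12 days. January 28, 2001 + 12 days = February 9, 2001.
Next gap: 13 days. February 9, 2001 + 13 days = February 22, 2001.
Next gap: 14 days. February 22, 2001 + 14 days = March 8, 2001.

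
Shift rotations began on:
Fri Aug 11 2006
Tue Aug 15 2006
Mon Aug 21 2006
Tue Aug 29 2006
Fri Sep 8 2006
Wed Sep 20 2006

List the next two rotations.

The spacing grows by 2 each time: 4, 6, 8, 10, 12 days.
Next gap: 14 days. Wed Sep 20 2006 + 14 days = Wed Oct 4 2006.
Next gap: 16 days. Wed Oct 4 2006 + 16 days = Fri Oct 20 2006.

Wed Oct 4 2006, Fri Oct 20 2006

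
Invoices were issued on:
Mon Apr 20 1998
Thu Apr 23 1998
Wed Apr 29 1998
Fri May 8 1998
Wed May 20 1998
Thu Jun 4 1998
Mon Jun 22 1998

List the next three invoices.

Mon Jul 13 1998, Thu Aug 6 1998, Wed Sep 2 1998

Gaps: 3, 6, 9, 12, 15, 18 days — each gap is 3 larger than the previous one.
Next gap: 21 days. Mon Jun 22 1998 + 21 days = Mon Jul 13 1998.
Next gap: 24 days. Mon Jul 13 1998 + 24 days = Thu Aug 6 1998.
Next gap: 27 days. Thu Aug 6 1998 + 27 days = Wed Sep 2 1998.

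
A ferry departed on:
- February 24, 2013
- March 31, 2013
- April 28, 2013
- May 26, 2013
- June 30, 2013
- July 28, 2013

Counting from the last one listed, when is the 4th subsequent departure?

November 24, 2013

These are Sundays with 35, 28, 28, 35, 28-day gaps.
Each is the final Sunday of its month — March 31, 2013 is past the 28th, so '4th Sunday' doesn't fit.
August 2013 ends with Sunday August 25, 2013.
September 2013 ends with Sunday September 29, 2013.
Last Sunday of October 2013: October 27, 2013.
Last Sunday of November 2013: November 24, 2013.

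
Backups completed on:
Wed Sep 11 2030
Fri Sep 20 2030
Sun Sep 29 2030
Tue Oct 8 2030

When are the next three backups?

Gaps between consecutive events: 9, 9, 9 days — a constant 9-day interval.
Tue Oct 8 2030 + 9 days = Thu Oct 17 2030.
Thu Oct 17 2030 + 9 days = Sat Oct 26 2030.
Sat Oct 26 2030 + 9 days = Mon Nov 4 2030.

Thu Oct 17 2030, Sat Oct 26 2030, Mon Nov 4 2030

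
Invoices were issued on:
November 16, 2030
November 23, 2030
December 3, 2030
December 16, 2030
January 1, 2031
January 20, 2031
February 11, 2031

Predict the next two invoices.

March 8, 2031; April 5, 2031

The spacing grows by 3 each time: 7, 10, 13, 16, 19, 22 days.
Next gap: 25 days. February 11, 2031 + 25 days = March 8, 2031.
Next gap: 28 days. March 8, 2031 + 28 days = April 5, 2031.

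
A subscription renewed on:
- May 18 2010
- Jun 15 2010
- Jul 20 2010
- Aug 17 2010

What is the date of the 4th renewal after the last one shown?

Dec 21 2010

These are Tuesdays at 28- or 35-day spacing (28, 35, 28).
The pattern: 3rd Tuesday of the month.
3rd Tuesday of September 2010: Sep 21 2010.
October 2010 — 3rd Tuesday is Oct 19 2010.
November 2010 — 3rd Tuesday is Nov 16 2010.
December 2010 — 3rd Tuesday is Dec 21 2010.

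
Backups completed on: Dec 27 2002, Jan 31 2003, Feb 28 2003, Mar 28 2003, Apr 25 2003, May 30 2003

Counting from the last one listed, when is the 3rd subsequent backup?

Every date is a Friday; gaps 35, 28, 28, 28, 35 days.
Each is the last Friday of its month (at least one falls on the 29th or later, ruling out '4th Friday').
June 2003 ends with Friday Jun 27 2003.
July 2003 ends with Friday Jul 25 2003.
Last Friday of August 2003: Aug 29 2003.

Aug 29 2003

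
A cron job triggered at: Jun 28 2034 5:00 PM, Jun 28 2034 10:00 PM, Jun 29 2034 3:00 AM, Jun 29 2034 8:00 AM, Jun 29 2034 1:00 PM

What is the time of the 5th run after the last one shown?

Spacing: 5, 5, 5, 5 h — constant 5 h.
Jun 29 2034 1:00 PM + 5 h = Jun 29 2034 6:00 PM.
Jun 29 2034 6:00 PM + 5 h = Jun 29 2034 11:00 PM.
Jun 29 2034 11:00 PM + 5 h = Jun 30 2034 4:00 AM.
Jun 30 2034 4:00 AM + 5 h = Jun 30 2034 9:00 AM.
Jun 30 2034 9:00 AM + 5 h = Jun 30 2034 2:00 PM.

Jun 30 2034 2:00 PM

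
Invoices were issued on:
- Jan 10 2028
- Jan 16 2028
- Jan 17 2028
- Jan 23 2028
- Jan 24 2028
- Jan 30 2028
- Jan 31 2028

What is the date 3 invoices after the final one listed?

Feb 13 2028

The gap pattern 6, 1, 6, 1, 6, 1 repeats every 2 events.
These are the Mondays and Sundays of each week.
The following Sunday is Feb 6 2028.
Next Monday: Feb 7 2028.
Next Sunday: Feb 13 2028.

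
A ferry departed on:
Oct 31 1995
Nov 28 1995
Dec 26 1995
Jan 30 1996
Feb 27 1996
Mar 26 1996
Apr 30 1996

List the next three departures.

Every date is a Tuesday; gaps 28, 28, 35, 28, 28, 35 days.
Each is the last Tuesday of its month (at least one falls on the 29th or later, ruling out '4th Tuesday').
Last Tuesday of May 1996: May 28 1996.
Last Tuesday of June 1996: Jun 25 1996.
Last Tuesday of July 1996: Jul 30 1996.

May 28 1996, Jun 25 1996, Jul 30 1996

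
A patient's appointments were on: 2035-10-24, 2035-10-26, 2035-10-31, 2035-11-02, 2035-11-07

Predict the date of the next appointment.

Gaps: 2, 5, 2, 5 days — not constant, but cyclic with period 2.
The events fall on every Wednesday and Friday.
Next Friday: 2035-11-09.

2035-11-09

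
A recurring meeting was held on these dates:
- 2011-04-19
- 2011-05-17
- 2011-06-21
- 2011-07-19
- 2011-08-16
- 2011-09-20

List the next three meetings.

2011-10-18, 2011-11-15, 2011-12-20

All dates are Tuesdays, 28, 35, 28, 28, 35 days apart.
Specifically, the 3rd Tuesday of each month.
3rd Tuesday of October 2011: 2011-10-18.
November 2011 — 3rd Tuesday is 2011-11-15.
December 2011 — 3rd Tuesday is 2011-12-20.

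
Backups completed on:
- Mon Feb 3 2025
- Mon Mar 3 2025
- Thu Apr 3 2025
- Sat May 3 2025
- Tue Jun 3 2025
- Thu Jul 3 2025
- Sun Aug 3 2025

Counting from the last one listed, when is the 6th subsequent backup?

Each date is the 3rd; the gaps (28, 31, 30, 31, 30, 31) track the month lengths.
The rule is the 3rd of each month.
Next: September 2025 → Wed Sep 3 2025.
October 2025: Fri Oct 3 2025.
Next: November 2025 → Mon Nov 3 2025.
December 2025: Wed Dec 3 2025.
January 2026: Sat Jan 3 2026.
Next: February 2026 → Tue Feb 3 2026.

Tue Feb 3 2026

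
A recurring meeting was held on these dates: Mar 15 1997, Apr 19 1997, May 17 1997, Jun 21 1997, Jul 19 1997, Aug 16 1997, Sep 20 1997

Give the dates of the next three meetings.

Oct 18 1997, Nov 15 1997, Dec 20 1997

Gaps: 35, 28, 35, 28, 28, 35 days — a mix of 28 and 35. Every date is a Saturday.
Each is the 3rd Saturday of its month.
3rd Saturday of October 1997: Oct 18 1997.
3rd Saturday of November 1997: Nov 15 1997.
3rd Saturday of December 1997: Dec 20 1997.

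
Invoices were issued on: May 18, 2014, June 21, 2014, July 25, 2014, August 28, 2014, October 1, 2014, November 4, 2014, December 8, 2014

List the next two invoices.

January 11, 2015; February 14, 2015

Every event comes 34 days after the last (34, 34, 34, 34, 34, 34).
December 8, 2014 + 34 days = January 11, 2015.
January 11, 2015 + 34 days = February 14, 2015.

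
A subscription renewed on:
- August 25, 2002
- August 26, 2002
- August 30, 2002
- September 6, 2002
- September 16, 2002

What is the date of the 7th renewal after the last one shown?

Intervals are 1, 4, 7, 10 days — an arithmetic progression with common difference 3.
Next gap: 13 days. September 16, 2002 + 13 days = September 29, 2002.
Next gap: 16 days. September 29, 2002 + 16 days = October 15, 2002.
Next gap: 19 days. October 15, 2002 + 19 days = November 3, 2002.
Next gap: 22 days. November 3, 2002 + 22 days = November 25, 2002.
Next gap: 25 days. November 25, 2002 + 25 days = December 20, 2002.
Next gap: 28 days. December 20, 2002 + 28 days = January 17, 2003.
Next gap: 31 days. January 17, 2003 + 31 days = February 17, 2003.

February 17, 2003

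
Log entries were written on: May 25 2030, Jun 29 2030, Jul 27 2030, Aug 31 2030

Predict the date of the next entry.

Sep 28 2030

All Saturdays; the gaps (35, 28, 35) vary with month length.
This is the last Saturday of each month.
September 2030 ends with Saturday Sep 28 2030.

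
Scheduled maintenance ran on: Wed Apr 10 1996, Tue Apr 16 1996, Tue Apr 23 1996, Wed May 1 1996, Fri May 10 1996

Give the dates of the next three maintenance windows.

Mon May 20 1996, Fri May 31 1996, Wed Jun 12 1996

The spacing grows by 1 each time: 6, 7, 8, 9 days.
Next gap: 10 days. Fri May 10 1996 + 10 days = Mon May 20 1996.
Next gap: 11 days. Mon May 20 1996 + 11 days = Fri May 31 1996.
Next gap: 12 days. Fri May 31 1996 + 12 days = Wed Jun 12 1996.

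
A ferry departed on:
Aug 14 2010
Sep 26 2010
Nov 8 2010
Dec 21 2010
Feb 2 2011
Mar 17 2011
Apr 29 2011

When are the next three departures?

Jun 11 2011, Jul 24 2011, Sep 5 2011

The spacing is 43, 43, 43, 43, 43, 43 days — always 43 days.
Apr 29 2011 + 43 days = Jun 11 2011.
Jun 11 2011 + 43 days = Jul 24 2011.
Jul 24 2011 + 43 days = Sep 5 2011.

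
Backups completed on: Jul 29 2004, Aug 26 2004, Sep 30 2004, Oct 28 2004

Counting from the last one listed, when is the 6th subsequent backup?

Apr 28 2005

These are Thursdays with 28, 35, 28-day gaps.
Each is the final Thursday of its month — Jul 29 2004 is past the 28th, so '4th Thursday' doesn't fit.
Last Thursday of November 2004: Nov 25 2004.
December 2004 ends with Thursday Dec 30 2004.
Last Thursday of January 2005: Jan 27 2005.
Last Thursday of February 2005: Feb 24 2005.
Last Thursday of March 2005: Mar 31 2005.
April 2005 ends with Thursday Apr 28 2005.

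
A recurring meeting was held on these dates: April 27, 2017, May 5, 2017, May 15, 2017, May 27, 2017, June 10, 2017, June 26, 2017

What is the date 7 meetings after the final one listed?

Intervals are 8, 10, 12, 14, 16 days — an arithmetic progression with common difference 2.
Next gap: 18 days. June 26, 2017 + 18 days = July 14, 2017.
Next gap: 20 days. July 14, 2017 + 20 days = August 3, 2017.
Next gap: 22 days. August 3, 2017 + 22 days = August 25, 2017.
Next gap: 24 days. August 25, 2017 + 24 days = September 18, 2017.
Next gap: 26 days. September 18, 2017 + 26 days = October 14, 2017.
Next gap: 28 days. October 14, 2017 + 28 days = November 11, 2017.
Next gap: 30 days. November 11, 2017 + 30 days = December 11, 2017.

December 11, 2017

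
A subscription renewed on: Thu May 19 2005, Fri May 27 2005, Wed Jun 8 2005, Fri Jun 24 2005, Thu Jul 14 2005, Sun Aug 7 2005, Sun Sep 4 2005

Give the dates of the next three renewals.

Thu Oct 6 2005, Fri Nov 11 2005, Wed Dec 21 2005

Intervals are 8, 12, 16, 20, 24, 28 days — an arithmetic progression with common difference 4.
Next gap: 32 days. Sun Sep 4 2005 + 32 days = Thu Oct 6 2005.
Next gap: 36 days. Thu Oct 6 2005 + 36 days = Fri Nov 11 2005.
Next gap: 40 days. Fri Nov 11 2005 + 40 days = Wed Dec 21 2005.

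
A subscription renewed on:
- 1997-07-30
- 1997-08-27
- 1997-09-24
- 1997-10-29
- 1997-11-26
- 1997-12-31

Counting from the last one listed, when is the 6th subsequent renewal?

These are Wednesdays with 28, 28, 35, 28, 35-day gaps.
Each is the final Wednesday of its month — 1997-07-30 is past the 28th, so '4th Wednesday' doesn't fit.
Last Wednesday of January 1998: 1998-01-28.
Last Wednesday of February 1998: 1998-02-25.
Last Wednesday of March 1998: 1998-03-25.
April 1998 ends with Wednesday 1998-04-29.
Last Wednesday of May 1998: 1998-05-27.
Last Wednesday of June 1998: 1998-06-24.

1998-06-24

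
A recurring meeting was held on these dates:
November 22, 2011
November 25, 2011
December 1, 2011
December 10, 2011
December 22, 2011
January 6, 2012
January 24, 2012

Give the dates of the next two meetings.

February 14, 2012; March 9, 2012

Intervals are 3, 6, 9, 12, 15, 18 days — an arithmetic progression with common difference 3.
Next gap: 21 days. January 24, 2012 + 21 days = February 14, 2012.
Next gap: 24 days. February 14, 2012 + 24 days = March 9, 2012.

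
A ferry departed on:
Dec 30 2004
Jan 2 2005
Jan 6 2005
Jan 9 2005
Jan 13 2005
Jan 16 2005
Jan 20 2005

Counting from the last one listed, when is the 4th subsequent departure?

Feb 3 2005

Every event lands on a Thursday or Sunday (gaps cycle 3, 4, 3, 4, 3, 4).
So the schedule is: every Thursday and Sunday.
Next Sunday: Jan 23 2005.
Next Thursday: Jan 27 2005.
The following Sunday is Jan 30 2005.
Next Thursday: Feb 3 2005.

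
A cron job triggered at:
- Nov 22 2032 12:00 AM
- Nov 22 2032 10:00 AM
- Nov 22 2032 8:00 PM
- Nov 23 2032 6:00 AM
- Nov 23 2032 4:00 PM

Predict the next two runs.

Nov 24 2032 2:00 AM, Nov 24 2032 12:00 PM

Gaps: 10, 10, 10, 10 hours — each event is 10 hours after the previous one.
Nov 23 2032 4:00 PM + 10 h = Nov 24 2032 2:00 AM.
Nov 24 2032 2:00 AM + 10 h = Nov 24 2032 12:00 PM.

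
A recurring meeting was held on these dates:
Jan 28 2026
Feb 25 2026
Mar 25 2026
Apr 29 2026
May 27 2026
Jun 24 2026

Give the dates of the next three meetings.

Jul 29 2026, Aug 26 2026, Sep 30 2026

Every date is a Wednesday; gaps 28, 28, 35, 28, 28 days.
Each is the last Wednesday of its month (at least one falls on the 29th or later, ruling out '4th Wednesday').
Last Wednesday of July 2026: Jul 29 2026.
Last Wednesday of August 2026: Aug 26 2026.
Last Wednesday of September 2026: Sep 30 2026.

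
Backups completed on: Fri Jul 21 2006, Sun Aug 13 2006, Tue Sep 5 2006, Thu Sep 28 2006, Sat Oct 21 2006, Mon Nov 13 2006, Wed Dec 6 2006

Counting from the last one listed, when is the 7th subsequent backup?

Wed May 16 2007

Gaps between consecutive events: 23, 23, 23, 23, 23, 23 days — a constant 23-day interval.
Wed Dec 6 2006 + 23 days = Fri Dec 29 2006.
Fri Dec 29 2006 + 23 days = Sun Jan 21 2007.
Sun Jan 21 2007 + 23 days = Tue Feb 13 2007.
Tue Feb 13 2007 + 23 days = Thu Mar 8 2007.
Thu Mar 8 2007 + 23 days = Sat Mar 31 2007.
Sat Mar 31 2007 + 23 days = Mon Apr 23 2007.
Mon Apr 23 2007 + 23 days = Wed May 16 2007.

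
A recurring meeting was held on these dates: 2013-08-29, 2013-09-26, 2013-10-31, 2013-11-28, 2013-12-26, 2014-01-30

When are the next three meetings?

These are Thursdays with 28, 35, 28, 28, 35-day gaps.
Each is the final Thursday of its month — 2013-08-29 is past the 28th, so '4th Thursday' doesn't fit.
Last Thursday of February 2014: 2014-02-27.
March 2014 ends with Thursday 2014-03-27.
April 2014 ends with Thursday 2014-04-24.

2014-02-27, 2014-03-27, 2014-04-24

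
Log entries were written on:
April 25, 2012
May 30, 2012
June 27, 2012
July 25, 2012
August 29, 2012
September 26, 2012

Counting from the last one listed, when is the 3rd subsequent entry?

All Wednesdays; the gaps (35, 28, 28, 35, 28) vary with month length.
This is the last Wednesday of each month.
October 2012 ends with Wednesday October 31, 2012.
Last Wednesday of November 2012: November 28, 2012.
December 2012 ends with Wednesday December 26, 2012.

December 26, 2012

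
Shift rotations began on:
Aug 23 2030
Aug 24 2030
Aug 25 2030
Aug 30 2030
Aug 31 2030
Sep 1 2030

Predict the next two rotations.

The gap pattern 1, 1, 5, 1, 1 repeats every 3 events.
These are the Fridays, Saturdays and Sundays of each week.
Next Friday: Sep 6 2030.
Next Saturday: Sep 7 2030.

Sep 6 2030, Sep 7 2030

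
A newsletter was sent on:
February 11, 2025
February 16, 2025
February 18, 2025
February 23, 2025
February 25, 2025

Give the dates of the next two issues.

March 2, 2025; March 4, 2025

The gap pattern 5, 2, 5, 2 repeats every 2 events.
These are the Tuesdays and Sundays of each week.
The following Sunday is March 2, 2025.
The following Tuesday is March 4, 2025.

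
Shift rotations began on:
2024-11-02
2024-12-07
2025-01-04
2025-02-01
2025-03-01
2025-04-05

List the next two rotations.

All dates are Saturdays, 35, 28, 28, 28, 35 days apart.
Specifically, the 1st Saturday of each month.
May 2025 — 1st Saturday is 2025-05-03.
1st Saturday of June 2025: 2025-06-07.

2025-05-03, 2025-06-07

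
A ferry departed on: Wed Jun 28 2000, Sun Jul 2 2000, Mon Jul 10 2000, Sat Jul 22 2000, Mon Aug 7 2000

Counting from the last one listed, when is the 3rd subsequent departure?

Wed Oct 18 2000

Gaps: 4, 8, 12, 16 days — each gap is 4 larger than the previous one.
Next gap: 20 days. Mon Aug 7 2000 + 20 days = Sun Aug 27 2000.
Next gap: 24 days. Sun Aug 27 2000 + 24 days = Wed Sep 20 2000.
Next gap: 28 days. Wed Sep 20 2000 + 28 days = Wed Oct 18 2000.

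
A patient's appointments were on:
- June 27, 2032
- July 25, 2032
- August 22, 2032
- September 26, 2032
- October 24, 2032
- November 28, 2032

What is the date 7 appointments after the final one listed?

June 26, 2033

These are Sundays at 28- or 35-day spacing (28, 28, 35, 28, 35).
The pattern: 4th Sunday of the month.
December 2032 — 4th Sunday is December 26, 2032.
January 2033 — 4th Sunday is January 23, 2033.
February 2033 — 4th Sunday is February 27, 2033.
March 2033 — 4th Sunday is March 27, 2033.
April 2033 — 4th Sunday is April 24, 2033.
4th Sunday of May 2033: May 22, 2033.
4th Sunday of June 2033: June 26, 2033.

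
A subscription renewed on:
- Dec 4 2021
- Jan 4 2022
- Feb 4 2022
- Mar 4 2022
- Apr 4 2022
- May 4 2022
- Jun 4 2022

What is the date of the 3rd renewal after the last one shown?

The day-of-month is always 4 (31, 31, 28, 31, 30, 31 days between events).
So this recurs on the 4th of each month.
July 2022: Jul 4 2022.
August 2022: Aug 4 2022.
Next: September 2022 → Sep 4 2022.

Sep 4 2022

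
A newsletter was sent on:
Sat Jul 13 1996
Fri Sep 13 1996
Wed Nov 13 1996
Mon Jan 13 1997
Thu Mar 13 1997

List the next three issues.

Each date is the 13th; the gaps (62, 61, 61, 59) track the month lengths.
The rule is the 13th of every 2 months.
May 1997: Tue May 13 1997.
July 1997: Sun Jul 13 1997.
Next: September 1997 → Sat Sep 13 1997.

Tue May 13 1997, Sun Jul 13 1997, Sat Sep 13 1997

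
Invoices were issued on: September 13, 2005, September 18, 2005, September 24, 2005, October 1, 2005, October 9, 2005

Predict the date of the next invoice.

Gaps: 5, 6, 7, 8 days — each gap is 1 larger than the previous one.
Next gap: 9 days. October 9, 2005 + 9 days = October 18, 2005.

October 18, 2005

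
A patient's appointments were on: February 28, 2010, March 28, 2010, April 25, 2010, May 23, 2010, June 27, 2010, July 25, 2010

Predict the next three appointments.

These are Sundays at 28- or 35-day spacing (28, 28, 28, 35, 28).
The pattern: 4th Sunday of the month.
4th Sunday of August 2010: August 22, 2010.
4th Sunday of September 2010: September 26, 2010.
4th Sunday of October 2010: October 24, 2010.

August 22, 2010; September 26, 2010; October 24, 2010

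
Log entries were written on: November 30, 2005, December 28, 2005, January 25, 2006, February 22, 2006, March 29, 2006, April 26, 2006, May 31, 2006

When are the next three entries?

All Wednesdays; the gaps (28, 28, 28, 35, 28, 35) vary with month length.
This is the last Wednesday of each month.
Last Wednesday of June 2006: June 28, 2006.
July 2006 ends with Wednesday July 26, 2006.
August 2006 ends with Wednesday August 30, 2006.

June 28, 2006; July 26, 2006; August 30, 2006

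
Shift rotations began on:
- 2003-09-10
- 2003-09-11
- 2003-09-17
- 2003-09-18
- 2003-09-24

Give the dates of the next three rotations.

2003-09-25, 2003-10-01, 2003-10-02

The gap pattern 1, 6, 1, 6 repeats every 2 events.
These are the Wednesdays and Thursdays of each week.
Next Thursday: 2003-09-25.
Next Wednesday: 2003-10-01.
The following Thursday is 2003-10-02.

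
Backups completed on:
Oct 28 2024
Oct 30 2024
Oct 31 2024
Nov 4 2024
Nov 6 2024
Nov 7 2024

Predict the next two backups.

Nov 11 2024, Nov 13 2024

Every event lands on a Monday or Wednesday or Thursday (gaps cycle 2, 1, 4, 2, 1).
So the schedule is: every Monday, Wednesday and Thursday.
Next Monday: Nov 11 2024.
The following Wednesday is Nov 13 2024.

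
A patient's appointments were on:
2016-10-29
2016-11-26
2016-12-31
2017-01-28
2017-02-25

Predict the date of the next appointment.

Every date is a Saturday; gaps 28, 35, 28, 28 days.
Each is the last Saturday of its month (at least one falls on the 29th or later, ruling out '4th Saturday').
March 2017 ends with Saturday 2017-03-25.

2017-03-25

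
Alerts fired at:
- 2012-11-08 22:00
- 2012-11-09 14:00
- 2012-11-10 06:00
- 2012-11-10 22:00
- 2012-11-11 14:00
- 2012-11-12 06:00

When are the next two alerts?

The interval is a steady 16 hours (16, 16, 16, 16, 16).
2012-11-12 06:00 + 16 h = 2012-11-12 22:00.
2012-11-12 22:00 + 16 h = 2012-11-13 14:00.

2012-11-12 22:00, 2012-11-13 14:00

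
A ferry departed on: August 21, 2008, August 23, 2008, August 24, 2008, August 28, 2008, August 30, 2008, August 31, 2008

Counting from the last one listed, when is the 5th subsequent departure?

The gap pattern 2, 1, 4, 2, 1 repeats every 3 events.
These are the Thursdays, Saturdays and Sundays of each week.
The following Thursday is September 4, 2008.
The following Saturday is September 6, 2008.
Next Sunday: September 7, 2008.
Next Thursday: September 11, 2008.
Next Saturday: September 13, 2008.

September 13, 2008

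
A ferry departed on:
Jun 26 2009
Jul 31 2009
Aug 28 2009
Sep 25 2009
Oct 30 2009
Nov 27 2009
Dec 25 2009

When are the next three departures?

Jan 29 2010, Feb 26 2010, Mar 26 2010

Every date is a Friday; gaps 35, 28, 28, 35, 28, 28 days.
Each is the last Friday of its month (at least one falls on the 29th or later, ruling out '4th Friday').
Last Friday of January 2010: Jan 29 2010.
February 2010 ends with Friday Feb 26 2010.
March 2010 ends with Friday Mar 26 2010.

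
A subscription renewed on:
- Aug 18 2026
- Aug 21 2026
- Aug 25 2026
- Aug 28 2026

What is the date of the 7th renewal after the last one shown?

Every event lands on a Tuesday or Friday (gaps cycle 3, 4, 3).
So the schedule is: every Tuesday and Friday.
Next Tuesday: Sep 1 2026.
The following Friday is Sep 4 2026.
The following Tuesday is Sep 8 2026.
Next Friday: Sep 11 2026.
Next Tuesday: Sep 15 2026.
The following Friday is Sep 18 2026.
Next Tuesday: Sep 22 2026.

Sep 22 2026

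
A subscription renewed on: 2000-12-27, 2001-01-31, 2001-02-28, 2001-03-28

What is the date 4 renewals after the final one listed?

2001-07-25

These are Wednesdays with 35, 28, 28-day gaps.
Each is the final Wednesday of its month — 2001-01-31 is past the 28th, so '4th Wednesday' doesn't fit.
Last Wednesday of April 2001: 2001-04-25.
Last Wednesday of May 2001: 2001-05-30.
June 2001 ends with Wednesday 2001-06-27.
Last Wednesday of July 2001: 2001-07-25.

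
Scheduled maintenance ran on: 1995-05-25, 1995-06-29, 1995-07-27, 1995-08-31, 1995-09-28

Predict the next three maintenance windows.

1995-10-26, 1995-11-30, 1995-12-28

All Thursdays; the gaps (35, 28, 35, 28) vary with month length.
This is the last Thursday of each month.
Last Thursday of October 1995: 1995-10-26.
Last Thursday of November 1995: 1995-11-30.
December 1995 ends with Thursday 1995-12-28.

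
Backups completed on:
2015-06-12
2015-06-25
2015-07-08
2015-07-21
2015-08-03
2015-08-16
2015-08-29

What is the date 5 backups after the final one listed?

2015-11-02

Gaps between consecutive events: 13, 13, 13, 13, 13, 13 days — a constant 13-day interval.
2015-08-29 + 13 days = 2015-09-11.
2015-09-11 + 13 days = 2015-09-24.
2015-09-24 + 13 days = 2015-10-07.
2015-10-07 + 13 days = 2015-10-20.
2015-10-20 + 13 days = 2015-11-02.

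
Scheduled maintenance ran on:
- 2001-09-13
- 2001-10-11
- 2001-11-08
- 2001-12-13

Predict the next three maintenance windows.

All dates are Thursdays, 28, 28, 35 days apart.
Specifically, the 2nd Thursday of each month.
2nd Thursday of January 2002: 2002-01-10.
February 2002 — 2nd Thursday is 2002-02-14.
2nd Thursday of March 2002: 2002-03-14.

2002-01-10, 2002-02-14, 2002-03-14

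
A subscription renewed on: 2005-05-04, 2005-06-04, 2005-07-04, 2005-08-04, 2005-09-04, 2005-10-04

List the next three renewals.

2005-11-04, 2005-12-04, 2006-01-04

Each date is the 4th; the gaps (31, 30, 31, 31, 30) track the month lengths.
The rule is the 4th of each month.
Next: November 2005 → 2005-11-04.
December 2005: 2005-12-04.
Next: January 2006 → 2006-01-04.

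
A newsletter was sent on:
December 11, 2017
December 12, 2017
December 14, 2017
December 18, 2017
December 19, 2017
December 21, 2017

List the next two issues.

December 25, 2017; December 26, 2017

Gaps: 1, 2, 4, 1, 2 days — not constant, but cyclic with period 3.
The events fall on every Monday, Tuesday and Thursday.
The following Monday is December 25, 2017.
Next Tuesday: December 26, 2017.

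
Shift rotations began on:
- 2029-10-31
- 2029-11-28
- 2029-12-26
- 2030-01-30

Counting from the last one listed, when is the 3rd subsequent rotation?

These are Wednesdays with 28, 28, 35-day gaps.
Each is the final Wednesday of its month — 2029-10-31 is past the 28th, so '4th Wednesday' doesn't fit.
Last Wednesday of February 2030: 2030-02-27.
Last Wednesday of March 2030: 2030-03-27.
April 2030 ends with Wednesday 2030-04-24.

2030-04-24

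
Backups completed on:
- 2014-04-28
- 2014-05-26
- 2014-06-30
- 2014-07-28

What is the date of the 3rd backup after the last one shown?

2014-10-27

Every date is a Monday; gaps 28, 35, 28 days.
Each is the last Monday of its month (at least one falls on the 29th or later, ruling out '4th Monday').
Last Monday of August 2014: 2014-08-25.
Last Monday of September 2014: 2014-09-29.
Last Monday of October 2014: 2014-10-27.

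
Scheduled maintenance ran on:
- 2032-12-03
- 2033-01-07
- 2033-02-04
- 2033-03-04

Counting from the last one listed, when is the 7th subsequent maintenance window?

2033-10-07

All dates are Fridays, 35, 28, 28 days apart.
Specifically, the 1st Friday of each month.
1st Friday of April 2033: 2033-04-01.
1st Friday of May 2033: 2033-05-06.
1st Friday of June 2033: 2033-06-03.
July 2033 — 1st Friday is 2033-07-01.
1st Friday of August 2033: 2033-08-05.
September 2033 — 1st Friday is 2033-09-02.
October 2033 — 1st Friday is 2033-10-07.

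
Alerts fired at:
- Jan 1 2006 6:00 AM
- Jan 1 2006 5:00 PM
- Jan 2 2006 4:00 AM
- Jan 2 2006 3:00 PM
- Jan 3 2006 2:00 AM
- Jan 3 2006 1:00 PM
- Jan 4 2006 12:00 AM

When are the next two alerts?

Gaps: 11, 11, 11, 11, 11, 11 hours — each event is 11 hours after the previous one.
Jan 4 2006 12:00 AM + 11 h = Jan 4 2006 11:00 AM.
Jan 4 2006 11:00 AM + 11 h = Jan 4 2006 10:00 PM.

Jan 4 2006 11:00 AM, Jan 4 2006 10:00 PM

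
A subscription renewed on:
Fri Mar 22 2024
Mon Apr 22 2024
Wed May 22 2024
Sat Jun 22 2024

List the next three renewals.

Gaps: 31, 30, 31 days — not constant. Every event is on the 22nd of the month.
Pattern: the 22nd of each month.
Next: July 2024 → Mon Jul 22 2024.
Next: August 2024 → Thu Aug 22 2024.
Next: September 2024 → Sun Sep 22 2024.

Mon Jul 22 2024, Thu Aug 22 2024, Sun Sep 22 2024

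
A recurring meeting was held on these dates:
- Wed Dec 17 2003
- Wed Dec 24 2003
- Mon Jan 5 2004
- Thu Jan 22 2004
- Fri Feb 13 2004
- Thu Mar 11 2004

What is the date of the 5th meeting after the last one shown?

Gaps: 7, 12, 17, 22, 27 days — each gap is 5 larger than the previous one.
Next gap: 32 days. Thu Mar 11 2004 + 32 days = Mon Apr 12 2004.
Next gap: 37 days. Mon Apr 12 2004 + 37 days = Wed May 19 2004.
Next gap: 42 days. Wed May 19 2004 + 42 days = Wed Jun 30 2004.
Next gap: 47 days. Wed Jun 30 2004 + 47 days = Mon Aug 16 2004.
Next gap: 52 days. Mon Aug 16 2004 + 52 days = Thu Oct 7 2004.

Thu Oct 7 2004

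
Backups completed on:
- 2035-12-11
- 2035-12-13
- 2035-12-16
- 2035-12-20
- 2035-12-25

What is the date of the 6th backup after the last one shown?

Intervals are 2, 3, 4, 5 days — an arithmetic progression with common difference 1.
Next gap: 6 days. 2035-12-25 + 6 days = 2035-12-31.
Next gap: 7 days. 2035-12-31 + 7 days = 2036-01-07.
Next gap: 8 days. 2036-01-07 + 8 days = 2036-01-15.
Next gap: 9 days. 2036-01-15 + 9 days = 2036-01-24.
Next gap: 10 days. 2036-01-24 + 10 days = 2036-02-03.
Next gap: 11 days. 2036-02-03 + 11 days = 2036-02-14.

2036-02-14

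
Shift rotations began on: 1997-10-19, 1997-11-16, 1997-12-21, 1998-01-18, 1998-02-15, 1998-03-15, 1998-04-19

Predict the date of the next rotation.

These are Sundays at 28- or 35-day spacing (28, 35, 28, 28, 28, 35).
The pattern: 3rd Sunday of the month.
May 1998 — 3rd Sunday is 1998-05-17.

1998-05-17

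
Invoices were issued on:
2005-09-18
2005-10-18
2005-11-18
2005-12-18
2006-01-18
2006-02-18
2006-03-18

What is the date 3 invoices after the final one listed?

The day-of-month is always 18 (30, 31, 30, 31, 31, 28 days between events).
So this recurs on the 18th of each month.
April 2006: 2006-04-18.
Next: May 2006 → 2006-05-18.
June 2006: 2006-06-18.

2006-06-18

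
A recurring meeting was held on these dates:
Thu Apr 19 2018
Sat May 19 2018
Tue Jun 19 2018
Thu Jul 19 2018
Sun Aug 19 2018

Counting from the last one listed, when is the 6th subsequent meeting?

Gaps: 30, 31, 30, 31 days — not constant. Every event is on the 19th of the month.
Pattern: the 19th of each month.
Next: September 2018 → Wed Sep 19 2018.
October 2018: Fri Oct 19 2018.
November 2018: Mon Nov 19 2018.
Next: December 2018 → Wed Dec 19 2018.
January 2019: Sat Jan 19 2019.
Next: February 2019 → Tue Feb 19 2019.

Tue Feb 19 2019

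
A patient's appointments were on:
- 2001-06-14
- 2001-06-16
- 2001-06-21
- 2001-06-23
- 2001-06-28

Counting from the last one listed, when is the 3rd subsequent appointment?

2001-07-07

Gaps: 2, 5, 2, 5 days — not constant, but cyclic with period 2.
The events fall on every Thursday and Saturday.
Next Saturday: 2001-06-30.
The following Thursday is 2001-07-05.
The following Saturday is 2001-07-07.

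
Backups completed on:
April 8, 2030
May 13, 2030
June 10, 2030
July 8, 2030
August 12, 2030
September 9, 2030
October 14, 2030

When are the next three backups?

Gaps: 35, 28, 28, 35, 28, 35 days — a mix of 28 and 35. Every date is a Monday.
Each is the 2nd Monday of its month.
2nd Monday of November 2030: November 11, 2030.
2nd Monday of December 2030: December 9, 2030.
January 2031 — 2nd Monday is January 13, 2031.

November 11, 2030; December 9, 2030; January 13, 2031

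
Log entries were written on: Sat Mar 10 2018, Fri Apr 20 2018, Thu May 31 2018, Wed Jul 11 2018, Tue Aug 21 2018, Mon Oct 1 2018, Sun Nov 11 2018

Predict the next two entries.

Sat Dec 22 2018, Fri Feb 1 2019

Gaps between consecutive events: 41, 41, 41, 41, 41, 41 days — a constant 41-day interval.
Sun Nov 11 2018 + 41 days = Sat Dec 22 2018.
Sat Dec 22 2018 + 41 days = Fri Feb 1 2019.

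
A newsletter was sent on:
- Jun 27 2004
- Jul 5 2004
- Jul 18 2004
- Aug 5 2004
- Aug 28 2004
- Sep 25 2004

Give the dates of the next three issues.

Gaps: 8, 13, 18, 23, 28 days — each gap is 5 larger than the previous one.
Next gap: 33 days. Sep 25 2004 + 33 days = Oct 28 2004.
Next gap: 38 days. Oct 28 2004 + 38 days = Dec 5 2004.
Next gap: 43 days. Dec 5 2004 + 43 days = Jan 17 2005.

Oct 28 2004, Dec 5 2004, Jan 17 2005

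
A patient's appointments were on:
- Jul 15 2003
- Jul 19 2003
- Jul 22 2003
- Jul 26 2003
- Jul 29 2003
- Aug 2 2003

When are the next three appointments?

Aug 5 2003, Aug 9 2003, Aug 12 2003

Every event lands on a Tuesday or Saturday (gaps cycle 4, 3, 4, 3, 4).
So the schedule is: every Tuesday and Saturday.
Next Tuesday: Aug 5 2003.
The following Saturday is Aug 9 2003.
The following Tuesday is Aug 12 2003.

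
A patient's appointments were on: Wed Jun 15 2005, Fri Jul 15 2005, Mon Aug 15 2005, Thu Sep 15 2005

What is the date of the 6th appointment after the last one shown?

Each date is the 15th; the gaps (30, 31, 31) track the month lengths.
The rule is the 15th of each month.
October 2005: Sat Oct 15 2005.
November 2005: Tue Nov 15 2005.
December 2005: Thu Dec 15 2005.
January 2006: Sun Jan 15 2006.
February 2006: Wed Feb 15 2006.
March 2006: Wed Mar 15 2006.

Wed Mar 15 2006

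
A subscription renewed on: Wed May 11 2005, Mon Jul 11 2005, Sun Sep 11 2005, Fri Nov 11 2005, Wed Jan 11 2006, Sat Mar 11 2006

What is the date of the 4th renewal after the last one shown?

The day-of-month is always 11 (61, 62, 61, 61, 59 days between events).
So this recurs on the 11th of every 2 months.
Next: May 2006 → Thu May 11 2006.
July 2006: Tue Jul 11 2006.
Next: September 2006 → Mon Sep 11 2006.
Next: November 2006 → Sat Nov 11 2006.

Sat Nov 11 2006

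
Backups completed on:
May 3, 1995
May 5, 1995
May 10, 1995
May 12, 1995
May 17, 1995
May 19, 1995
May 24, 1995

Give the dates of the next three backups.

May 26, 1995; May 31, 1995; June 2, 1995

The gap pattern 2, 5, 2, 5, 2, 5 repeats every 2 events.
These are the Wednesdays and Fridays of each week.
Next Friday: May 26, 1995.
The following Wednesday is May 31, 1995.
Next Friday: June 2, 1995.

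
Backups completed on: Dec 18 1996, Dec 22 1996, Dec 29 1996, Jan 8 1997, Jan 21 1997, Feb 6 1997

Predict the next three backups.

Feb 25 1997, Mar 19 1997, Apr 13 1997

The spacing grows by 3 each time: 4, 7, 10, 13, 16 days.
Next gap: 19 days. Feb 6 1997 + 19 days = Feb 25 1997.
Next gap: 22 days. Feb 25 1997 + 22 days = Mar 19 1997.
Next gap: 25 days. Mar 19 1997 + 25 days = Apr 13 1997.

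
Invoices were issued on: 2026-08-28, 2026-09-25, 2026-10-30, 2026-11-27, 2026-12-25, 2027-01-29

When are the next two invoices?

2027-02-26, 2027-03-26

All Fridays; the gaps (28, 35, 28, 28, 35) vary with month length.
This is the last Friday of each month.
February 2027 ends with Friday 2027-02-26.
March 2027 ends with Friday 2027-03-26.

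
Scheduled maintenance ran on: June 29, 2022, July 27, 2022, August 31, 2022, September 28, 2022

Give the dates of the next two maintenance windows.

These are Wednesdays with 28, 35, 28-day gaps.
Each is the final Wednesday of its month — June 29, 2022 is past the 28th, so '4th Wednesday' doesn't fit.
Last Wednesday of October 2022: October 26, 2022.
November 2022 ends with Wednesday November 30, 2022.

October 26, 2022; November 30, 2022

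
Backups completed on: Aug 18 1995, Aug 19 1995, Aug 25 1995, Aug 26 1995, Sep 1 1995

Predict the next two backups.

Sep 2 1995, Sep 8 1995

Every event lands on a Friday or Saturday (gaps cycle 1, 6, 1, 6).
So the schedule is: every Friday and Saturday.
Next Saturday: Sep 2 1995.
The following Friday is Sep 8 1995.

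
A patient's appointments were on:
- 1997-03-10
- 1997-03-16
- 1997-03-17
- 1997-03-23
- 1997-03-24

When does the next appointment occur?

1997-03-30

Every event lands on a Monday or Sunday (gaps cycle 6, 1, 6, 1).
So the schedule is: every Monday and Sunday.
The following Sunday is 1997-03-30.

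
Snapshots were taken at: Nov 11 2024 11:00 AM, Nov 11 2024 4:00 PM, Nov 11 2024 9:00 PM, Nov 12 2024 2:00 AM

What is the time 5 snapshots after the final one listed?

Gaps: 5, 5, 5 hours — each event is 5 hours after the previous one.
Nov 12 2024 2:00 AM + 5 h = Nov 12 2024 7:00 AM.
Nov 12 2024 7:00 AM + 5 h = Nov 12 2024 12:00 PM.
Nov 12 2024 12:00 PM + 5 h = Nov 12 2024 5:00 PM.
Nov 12 2024 5:00 PM + 5 h = Nov 12 2024 10:00 PM.
Nov 12 2024 10:00 PM + 5 h = Nov 13 2024 3:00 AM.

Nov 13 2024 3:00 AM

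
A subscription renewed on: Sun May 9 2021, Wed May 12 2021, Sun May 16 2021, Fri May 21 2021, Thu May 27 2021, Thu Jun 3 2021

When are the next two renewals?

Intervals are 3, 4, 5, 6, 7 days — an arithmetic progression with common difference 1.
Next gap: 8 days. Thu Jun 3 2021 + 8 days = Fri Jun 11 2021.
Next gap: 9 days. Fri Jun 11 2021 + 9 days = Sun Jun 20 2021.

Fri Jun 11 2021, Sun Jun 20 2021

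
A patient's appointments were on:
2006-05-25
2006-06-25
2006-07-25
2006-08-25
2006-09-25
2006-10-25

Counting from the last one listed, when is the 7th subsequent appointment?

Each date is the 25th; the gaps (31, 30, 31, 31, 30) track the month lengths.
The rule is the 25th of each month.
November 2006: 2006-11-25.
December 2006: 2006-12-25.
January 2007: 2007-01-25.
February 2007: 2007-02-25.
March 2007: 2007-03-25.
April 2007: 2007-04-25.
Next: May 2007 → 2007-05-25.

2007-05-25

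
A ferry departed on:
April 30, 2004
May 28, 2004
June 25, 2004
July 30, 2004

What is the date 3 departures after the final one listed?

All Fridays; the gaps (28, 28, 35) vary with month length.
This is the last Friday of each month.
August 2004 ends with Friday August 27, 2004.
September 2004 ends with Friday September 24, 2004.
Last Friday of October 2004: October 29, 2004.

October 29, 2004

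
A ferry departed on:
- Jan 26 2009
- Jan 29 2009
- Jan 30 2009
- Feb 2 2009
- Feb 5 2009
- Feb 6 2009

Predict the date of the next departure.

Feb 9 2009

Gaps: 3, 1, 3, 3, 1 days — not constant, but cyclic with period 3.
The events fall on every Monday, Thursday and Friday.
Next Monday: Feb 9 2009.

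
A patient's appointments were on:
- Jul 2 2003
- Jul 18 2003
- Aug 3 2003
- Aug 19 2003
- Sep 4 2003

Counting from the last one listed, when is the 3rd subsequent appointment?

The spacing is 16, 16, 16, 16 days — always 16 days.
Sep 4 2003 + 16 days = Sep 20 2003.
Sep 20 2003 + 16 days = Oct 6 2003.
Oct 6 2003 + 16 days = Oct 22 2003.

Oct 22 2003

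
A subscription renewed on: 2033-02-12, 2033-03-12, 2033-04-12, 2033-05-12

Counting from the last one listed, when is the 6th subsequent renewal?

2033-11-12

The day-of-month is always 12 (28, 31, 30 days between events).
So this recurs on the 12th of each month.
Next: June 2033 → 2033-06-12.
Next: July 2033 → 2033-07-12.
Next: August 2033 → 2033-08-12.
Next: September 2033 → 2033-09-12.
Next: October 2033 → 2033-10-12.
November 2033: 2033-11-12.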